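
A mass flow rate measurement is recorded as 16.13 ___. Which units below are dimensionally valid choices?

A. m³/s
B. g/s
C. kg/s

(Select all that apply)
B, C

mass flow rate has SI base units: kg / s

Checking each option against kg / s:
  A. m³/s: ✗ does not match
  B. g/s: ✓ matches
  C. kg/s: ✓ matches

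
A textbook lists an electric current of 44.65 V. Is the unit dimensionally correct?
No

electric current has SI base units: A
V does NOT reduce to A; a valid unit for electric current would be e.g. A.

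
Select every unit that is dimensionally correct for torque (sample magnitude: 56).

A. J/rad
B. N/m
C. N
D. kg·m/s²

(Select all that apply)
A

torque has SI base units: kg * m^2 / s^2

Checking each option against kg * m^2 / s^2:
  A. J/rad: ✓ matches
  B. N/m: ✗ does not match
  C. N: ✗ does not match
  D. kg·m/s²: ✗ does not match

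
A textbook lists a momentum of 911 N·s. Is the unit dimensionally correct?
Yes

momentum has SI base units: kg * m / s
N·s reduces to the same SI base units, so it is a valid unit for momentum.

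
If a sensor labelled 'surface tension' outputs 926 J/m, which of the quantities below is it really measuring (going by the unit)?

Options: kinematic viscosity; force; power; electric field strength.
force

surface tension should have units dimensionally equivalent to kg / s^2 (e.g. N/m).
The given unit 'J/m' reduces to kg * m / s^2. Of the listed options, that is the dimensionality of force.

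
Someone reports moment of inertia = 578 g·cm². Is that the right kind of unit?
Yes

moment of inertia has SI base units: kg * m^2
g·cm² reduces to the same SI base units, so it is a valid unit for moment of inertia.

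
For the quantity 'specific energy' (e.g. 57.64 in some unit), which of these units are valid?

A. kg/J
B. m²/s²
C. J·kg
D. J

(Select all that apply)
B

specific energy has SI base units: m^2 / s^2

Checking each option against m^2 / s^2:
  A. kg/J: ✗ does not match
  B. m²/s²: ✓ matches
  C. J·kg: ✗ does not match
  D. J: ✗ does not match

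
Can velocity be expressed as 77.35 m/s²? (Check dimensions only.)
No

velocity has SI base units: m / s
m/s² does NOT reduce to m / s; a valid unit for velocity would be e.g. m/s.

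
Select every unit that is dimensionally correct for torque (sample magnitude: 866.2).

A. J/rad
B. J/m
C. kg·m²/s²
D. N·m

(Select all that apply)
A, C, D

torque has SI base units: kg * m^2 / s^2

Checking each option against kg * m^2 / s^2:
  A. J/rad: ✓ matches
  B. J/m: ✗ does not match
  C. kg·m²/s²: ✓ matches
  D. N·m: ✓ matches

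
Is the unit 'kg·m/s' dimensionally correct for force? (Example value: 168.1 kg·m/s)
No

force has SI base units: kg * m / s^2
kg·m/s does NOT reduce to kg * m / s^2; a valid unit for force would be e.g. N.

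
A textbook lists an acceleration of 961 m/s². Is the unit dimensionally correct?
Yes

acceleration has SI base units: m / s^2
m/s² reduces to the same SI base units, so it is a valid unit for acceleration.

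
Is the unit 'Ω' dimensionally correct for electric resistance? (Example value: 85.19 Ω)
Yes

electric resistance has SI base units: kg * m^2 / (A^2 * s^3)
Ω reduces to the same SI base units, so it is a valid unit for electric resistance.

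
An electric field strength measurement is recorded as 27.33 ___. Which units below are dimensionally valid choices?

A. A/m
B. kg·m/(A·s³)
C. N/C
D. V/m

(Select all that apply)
B, C, D

electric field strength has SI base units: kg * m / (A * s^3)

Checking each option against kg * m / (A * s^3):
  A. A/m: ✗ does not match
  B. kg·m/(A·s³): ✓ matches
  C. N/C: ✓ matches
  D. V/m: ✓ matches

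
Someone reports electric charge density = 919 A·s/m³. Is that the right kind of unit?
Yes

electric charge density has SI base units: A * s / m^3
A·s/m³ reduces to the same SI base units, so it is a valid unit for electric charge density.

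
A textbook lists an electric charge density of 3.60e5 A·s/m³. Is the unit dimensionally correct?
Yes

electric charge density has SI base units: A * s / m^3
A·s/m³ reduces to the same SI base units, so it is a valid unit for electric charge density.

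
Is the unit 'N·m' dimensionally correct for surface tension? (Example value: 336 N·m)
No

surface tension has SI base units: kg / s^2
N·m does NOT reduce to kg / s^2; a valid unit for surface tension would be e.g. N/m.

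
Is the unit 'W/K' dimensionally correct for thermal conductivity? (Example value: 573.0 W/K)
No

thermal conductivity has SI base units: kg * m / (s^3 * K)
W/K does NOT reduce to kg * m / (s^3 * K); a valid unit for thermal conductivity would be e.g. W/(m·K).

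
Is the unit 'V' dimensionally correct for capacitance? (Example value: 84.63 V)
No

capacitance has SI base units: A^2 * s^4 / (kg * m^2)
V does NOT reduce to A^2 * s^4 / (kg * m^2); a valid unit for capacitance would be e.g. F.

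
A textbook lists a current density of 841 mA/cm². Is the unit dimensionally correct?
Yes

current density has SI base units: A / m^2
mA/cm² reduces to the same SI base units, so it is a valid unit for current density.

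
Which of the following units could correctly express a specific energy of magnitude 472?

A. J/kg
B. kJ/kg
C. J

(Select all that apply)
A, B

specific energy has SI base units: m^2 / s^2

Checking each option against m^2 / s^2:
  A. J/kg: ✓ matches
  B. kJ/kg: ✓ matches
  C. J: ✗ does not match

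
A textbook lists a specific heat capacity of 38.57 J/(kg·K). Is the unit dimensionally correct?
Yes

specific heat capacity has SI base units: m^2 / (s^2 * K)
J/(kg·K) reduces to the same SI base units, so it is a valid unit for specific heat capacity.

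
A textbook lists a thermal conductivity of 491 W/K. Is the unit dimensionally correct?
No

thermal conductivity has SI base units: kg * m / (s^3 * K)
W/K does NOT reduce to kg * m / (s^3 * K); a valid unit for thermal conductivity would be e.g. W/(m·K).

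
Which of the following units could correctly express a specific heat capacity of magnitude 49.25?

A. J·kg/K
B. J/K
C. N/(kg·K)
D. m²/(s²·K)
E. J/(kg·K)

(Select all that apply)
D, E

specific heat capacity has SI base units: m^2 / (s^2 * K)

Checking each option against m^2 / (s^2 * K):
  A. J·kg/K: ✗ does not match
  B. J/K: ✗ does not match
  C. N/(kg·K): ✗ does not match
  D. m²/(s²·K): ✓ matches
  E. J/(kg·K): ✓ matches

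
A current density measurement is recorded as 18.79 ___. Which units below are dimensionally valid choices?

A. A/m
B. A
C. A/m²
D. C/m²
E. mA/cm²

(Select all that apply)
C, E

current density has SI base units: A / m^2

Checking each option against A / m^2:
  A. A/m: ✗ does not match
  B. A: ✗ does not match
  C. A/m²: ✓ matches
  D. C/m²: ✗ does not match
  E. mA/cm²: ✓ matches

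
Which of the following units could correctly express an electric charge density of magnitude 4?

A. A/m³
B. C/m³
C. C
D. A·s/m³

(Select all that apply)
B, D

electric charge density has SI base units: A * s / m^3

Checking each option against A * s / m^3:
  A. A/m³: ✗ does not match
  B. C/m³: ✓ matches
  C. C: ✗ does not match
  D. A·s/m³: ✓ matches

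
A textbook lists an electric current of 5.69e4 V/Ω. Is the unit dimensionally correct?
Yes

electric current has SI base units: A
V/Ω reduces to the same SI base units, so it is a valid unit for electric current.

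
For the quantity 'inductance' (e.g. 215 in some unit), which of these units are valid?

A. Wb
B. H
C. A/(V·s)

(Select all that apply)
B

inductance has SI base units: kg * m^2 / (A^2 * s^2)

Checking each option against kg * m^2 / (A^2 * s^2):
  A. Wb: ✗ does not match
  B. H: ✓ matches
  C. A/(V·s): ✗ does not match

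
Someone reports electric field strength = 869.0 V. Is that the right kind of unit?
No

electric field strength has SI base units: kg * m / (A * s^3)
V does NOT reduce to kg * m / (A * s^3); a valid unit for electric field strength would be e.g. V/m.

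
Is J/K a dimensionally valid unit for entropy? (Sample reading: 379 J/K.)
Yes

entropy has SI base units: kg * m^2 / (s^2 * K)
J/K reduces to the same SI base units, so it is a valid unit for entropy.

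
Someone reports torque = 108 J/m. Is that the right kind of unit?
No

torque has SI base units: kg * m^2 / s^2
J/m does NOT reduce to kg * m^2 / s^2; a valid unit for torque would be e.g. N·m.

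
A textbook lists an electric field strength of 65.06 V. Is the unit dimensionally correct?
No

electric field strength has SI base units: kg * m / (A * s^3)
V does NOT reduce to kg * m / (A * s^3); a valid unit for electric field strength would be e.g. V/m.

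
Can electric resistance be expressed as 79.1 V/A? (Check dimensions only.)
Yes

electric resistance has SI base units: kg * m^2 / (A^2 * s^3)
V/A reduces to the same SI base units, so it is a valid unit for electric resistance.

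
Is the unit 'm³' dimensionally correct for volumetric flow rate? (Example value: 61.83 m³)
No

volumetric flow rate has SI base units: m^3 / s
m³ does NOT reduce to m^3 / s; a valid unit for volumetric flow rate would be e.g. m³/s.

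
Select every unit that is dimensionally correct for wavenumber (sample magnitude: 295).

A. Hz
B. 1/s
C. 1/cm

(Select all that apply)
C

wavenumber has SI base units: 1 / m

Checking each option against 1 / m:
  A. Hz: ✗ does not match
  B. 1/s: ✗ does not match
  C. 1/cm: ✓ matches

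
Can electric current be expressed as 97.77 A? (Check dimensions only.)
Yes

electric current has SI base units: A
A reduces to the same SI base units, so it is a valid unit for electric current.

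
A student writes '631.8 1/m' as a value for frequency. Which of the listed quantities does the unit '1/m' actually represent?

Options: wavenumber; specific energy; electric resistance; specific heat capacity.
wavenumber

frequency should have units dimensionally equivalent to 1 / s (e.g. Hz).
The given unit '1/m' reduces to 1 / m. Of the listed options, that is the dimensionality of wavenumber.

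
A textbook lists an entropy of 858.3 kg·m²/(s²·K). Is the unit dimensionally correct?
Yes

entropy has SI base units: kg * m^2 / (s^2 * K)
kg·m²/(s²·K) reduces to the same SI base units, so it is a valid unit for entropy.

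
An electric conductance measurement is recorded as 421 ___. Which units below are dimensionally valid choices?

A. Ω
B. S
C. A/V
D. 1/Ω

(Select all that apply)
B, C, D

electric conductance has SI base units: A^2 * s^3 / (kg * m^2)

Checking each option against A^2 * s^3 / (kg * m^2):
  A. Ω: ✗ does not match
  B. S: ✓ matches
  C. A/V: ✓ matches
  D. 1/Ω: ✓ matches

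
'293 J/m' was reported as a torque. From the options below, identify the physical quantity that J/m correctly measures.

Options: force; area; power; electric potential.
force

torque should have units dimensionally equivalent to kg * m^2 / s^2 (e.g. N·m).
The given unit 'J/m' reduces to kg * m / s^2. Of the listed options, that is the dimensionality of force.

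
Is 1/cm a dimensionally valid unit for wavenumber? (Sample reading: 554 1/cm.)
Yes

wavenumber has SI base units: 1 / m
1/cm reduces to the same SI base units, so it is a valid unit for wavenumber.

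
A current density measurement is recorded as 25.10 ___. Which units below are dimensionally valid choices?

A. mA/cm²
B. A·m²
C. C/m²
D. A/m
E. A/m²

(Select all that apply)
A, E

current density has SI base units: A / m^2

Checking each option against A / m^2:
  A. mA/cm²: ✓ matches
  B. A·m²: ✗ does not match
  C. C/m²: ✗ does not match
  D. A/m: ✗ does not match
  E. A/m²: ✓ matches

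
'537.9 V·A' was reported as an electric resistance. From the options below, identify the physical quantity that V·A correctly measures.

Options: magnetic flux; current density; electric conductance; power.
power

electric resistance should have units dimensionally equivalent to kg * m^2 / (A^2 * s^3) (e.g. Ω).
The given unit 'V·A' reduces to kg * m^2 / s^3. Of the listed options, that is the dimensionality of power.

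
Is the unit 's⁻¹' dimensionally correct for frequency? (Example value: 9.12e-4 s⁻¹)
Yes

frequency has SI base units: 1 / s
s⁻¹ reduces to the same SI base units, so it is a valid unit for frequency.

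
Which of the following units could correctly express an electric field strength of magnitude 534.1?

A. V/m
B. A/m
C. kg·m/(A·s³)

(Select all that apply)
A, C

electric field strength has SI base units: kg * m / (A * s^3)

Checking each option against kg * m / (A * s^3):
  A. V/m: ✓ matches
  B. A/m: ✗ does not match
  C. kg·m/(A·s³): ✓ matches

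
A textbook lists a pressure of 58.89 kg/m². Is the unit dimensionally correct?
No

pressure has SI base units: kg / (m * s^2)
kg/m² does NOT reduce to kg / (m * s^2); a valid unit for pressure would be e.g. Pa.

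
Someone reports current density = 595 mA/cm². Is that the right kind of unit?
Yes

current density has SI base units: A / m^2
mA/cm² reduces to the same SI base units, so it is a valid unit for current density.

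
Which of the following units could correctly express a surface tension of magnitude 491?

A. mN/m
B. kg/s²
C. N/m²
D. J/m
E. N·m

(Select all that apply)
A, B

surface tension has SI base units: kg / s^2

Checking each option against kg / s^2:
  A. mN/m: ✓ matches
  B. kg/s²: ✓ matches
  C. N/m²: ✗ does not match
  D. J/m: ✗ does not match
  E. N·m: ✗ does not match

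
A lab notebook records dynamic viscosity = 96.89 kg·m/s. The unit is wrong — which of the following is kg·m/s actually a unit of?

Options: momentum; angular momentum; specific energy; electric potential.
momentum

dynamic viscosity should have units dimensionally equivalent to kg / (m * s) (e.g. Pa·s).
The given unit 'kg·m/s' reduces to kg * m / s. Of the listed options, that is the dimensionality of momentum.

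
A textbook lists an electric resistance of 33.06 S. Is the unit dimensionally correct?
No

electric resistance has SI base units: kg * m^2 / (A^2 * s^3)
S does NOT reduce to kg * m^2 / (A^2 * s^3); a valid unit for electric resistance would be e.g. Ω.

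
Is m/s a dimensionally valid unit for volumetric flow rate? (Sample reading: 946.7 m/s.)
No

volumetric flow rate has SI base units: m^3 / s
m/s does NOT reduce to m^3 / s; a valid unit for volumetric flow rate would be e.g. m³/s.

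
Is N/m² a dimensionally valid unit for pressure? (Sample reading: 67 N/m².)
Yes

pressure has SI base units: kg / (m * s^2)
N/m² reduces to the same SI base units, so it is a valid unit for pressure.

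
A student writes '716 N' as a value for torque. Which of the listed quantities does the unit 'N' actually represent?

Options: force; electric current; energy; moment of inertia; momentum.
force

torque should have units dimensionally equivalent to kg * m^2 / s^2 (e.g. N·m).
The given unit 'N' reduces to kg * m / s^2. Of the listed options, that is the dimensionality of force.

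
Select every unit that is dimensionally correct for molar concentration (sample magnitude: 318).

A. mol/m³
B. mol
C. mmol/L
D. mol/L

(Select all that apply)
A, C, D

molar concentration has SI base units: mol / m^3

Checking each option against mol / m^3:
  A. mol/m³: ✓ matches
  B. mol: ✗ does not match
  C. mmol/L: ✓ matches
  D. mol/L: ✓ matches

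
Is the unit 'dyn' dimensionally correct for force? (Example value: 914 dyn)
Yes

force has SI base units: kg * m / s^2
dyn reduces to the same SI base units, so it is a valid unit for force.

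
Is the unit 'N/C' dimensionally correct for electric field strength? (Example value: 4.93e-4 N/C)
Yes

electric field strength has SI base units: kg * m / (A * s^3)
N/C reduces to the same SI base units, so it is a valid unit for electric field strength.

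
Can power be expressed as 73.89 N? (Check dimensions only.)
No

power has SI base units: kg * m^2 / s^3
N does NOT reduce to kg * m^2 / s^3; a valid unit for power would be e.g. W.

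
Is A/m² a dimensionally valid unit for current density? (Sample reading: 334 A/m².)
Yes

current density has SI base units: A / m^2
A/m² reduces to the same SI base units, so it is a valid unit for current density.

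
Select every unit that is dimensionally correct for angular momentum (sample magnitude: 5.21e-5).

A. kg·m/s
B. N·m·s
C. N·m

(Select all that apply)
B

angular momentum has SI base units: kg * m^2 / s

Checking each option against kg * m^2 / s:
  A. kg·m/s: ✗ does not match
  B. N·m·s: ✓ matches
  C. N·m: ✗ does not match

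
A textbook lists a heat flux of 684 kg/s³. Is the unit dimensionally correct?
Yes

heat flux has SI base units: kg / s^3
kg/s³ reduces to the same SI base units, so it is a valid unit for heat flux.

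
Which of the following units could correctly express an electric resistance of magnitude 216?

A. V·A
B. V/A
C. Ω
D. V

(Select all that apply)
B, C

electric resistance has SI base units: kg * m^2 / (A^2 * s^3)

Checking each option against kg * m^2 / (A^2 * s^3):
  A. V·A: ✗ does not match
  B. V/A: ✓ matches
  C. Ω: ✓ matches
  D. V: ✗ does not match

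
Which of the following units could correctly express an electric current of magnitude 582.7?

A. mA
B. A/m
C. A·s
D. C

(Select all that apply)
A

electric current has SI base units: A

Checking each option against A:
  A. mA: ✓ matches
  B. A/m: ✗ does not match
  C. A·s: ✗ does not match
  D. C: ✗ does not match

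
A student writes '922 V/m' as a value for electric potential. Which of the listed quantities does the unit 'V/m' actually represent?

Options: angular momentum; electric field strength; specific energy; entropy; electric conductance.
electric field strength

electric potential should have units dimensionally equivalent to kg * m^2 / (A * s^3) (e.g. V).
The given unit 'V/m' reduces to kg * m / (A * s^3). Of the listed options, that is the dimensionality of electric field strength.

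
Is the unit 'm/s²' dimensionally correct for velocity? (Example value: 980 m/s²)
No

velocity has SI base units: m / s
m/s² does NOT reduce to m / s; a valid unit for velocity would be e.g. m/s.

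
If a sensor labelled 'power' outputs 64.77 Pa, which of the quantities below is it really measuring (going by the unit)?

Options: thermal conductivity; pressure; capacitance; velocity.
pressure

power should have units dimensionally equivalent to kg * m^2 / s^3 (e.g. W).
The given unit 'Pa' reduces to kg / (m * s^2). Of the listed options, that is the dimensionality of pressure.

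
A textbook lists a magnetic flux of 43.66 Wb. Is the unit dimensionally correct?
Yes

magnetic flux has SI base units: kg * m^2 / (A * s^2)
Wb reduces to the same SI base units, so it is a valid unit for magnetic flux.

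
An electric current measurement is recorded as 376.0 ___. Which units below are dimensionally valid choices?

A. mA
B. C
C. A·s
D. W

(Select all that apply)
A

electric current has SI base units: A

Checking each option against A:
  A. mA: ✓ matches
  B. C: ✗ does not match
  C. A·s: ✗ does not match
  D. W: ✗ does not match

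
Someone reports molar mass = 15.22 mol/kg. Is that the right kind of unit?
No

molar mass has SI base units: kg / mol
mol/kg does NOT reduce to kg / mol; a valid unit for molar mass would be e.g. kg/mol.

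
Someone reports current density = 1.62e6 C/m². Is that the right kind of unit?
No

current density has SI base units: A / m^2
C/m² does NOT reduce to A / m^2; a valid unit for current density would be e.g. A/m².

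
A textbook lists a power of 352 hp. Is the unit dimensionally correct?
Yes

power has SI base units: kg * m^2 / s^3
hp reduces to the same SI base units, so it is a valid unit for power.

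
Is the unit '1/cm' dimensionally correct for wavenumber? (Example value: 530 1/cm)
Yes

wavenumber has SI base units: 1 / m
1/cm reduces to the same SI base units, so it is a valid unit for wavenumber.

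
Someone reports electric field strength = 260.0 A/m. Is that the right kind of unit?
No

electric field strength has SI base units: kg * m / (A * s^3)
A/m does NOT reduce to kg * m / (A * s^3); a valid unit for electric field strength would be e.g. V/m.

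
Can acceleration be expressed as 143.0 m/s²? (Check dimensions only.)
Yes

acceleration has SI base units: m / s^2
m/s² reduces to the same SI base units, so it is a valid unit for acceleration.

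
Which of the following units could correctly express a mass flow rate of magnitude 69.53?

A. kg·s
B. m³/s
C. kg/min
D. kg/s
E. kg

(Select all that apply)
C, D

mass flow rate has SI base units: kg / s

Checking each option against kg / s:
  A. kg·s: ✗ does not match
  B. m³/s: ✗ does not match
  C. kg/min: ✓ matches
  D. kg/s: ✓ matches
  E. kg: ✗ does not match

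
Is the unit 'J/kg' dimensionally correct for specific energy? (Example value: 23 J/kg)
Yes

specific energy has SI base units: m^2 / s^2
J/kg reduces to the same SI base units, so it is a valid unit for specific energy.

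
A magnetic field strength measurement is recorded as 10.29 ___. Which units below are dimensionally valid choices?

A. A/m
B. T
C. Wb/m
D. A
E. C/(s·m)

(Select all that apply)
A, E

magnetic field strength has SI base units: A / m

Checking each option against A / m:
  A. A/m: ✓ matches
  B. T: ✗ does not match
  C. Wb/m: ✗ does not match
  D. A: ✗ does not match
  E. C/(s·m): ✓ matches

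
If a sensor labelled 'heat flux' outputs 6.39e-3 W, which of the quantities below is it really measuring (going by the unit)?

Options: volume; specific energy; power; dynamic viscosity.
power

heat flux should have units dimensionally equivalent to kg / s^3 (e.g. W/m²).
The given unit 'W' reduces to kg * m^2 / s^3. Of the listed options, that is the dimensionality of power.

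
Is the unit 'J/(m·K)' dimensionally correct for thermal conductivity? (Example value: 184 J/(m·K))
No

thermal conductivity has SI base units: kg * m / (s^3 * K)
J/(m·K) does NOT reduce to kg * m / (s^3 * K); a valid unit for thermal conductivity would be e.g. W/(m·K).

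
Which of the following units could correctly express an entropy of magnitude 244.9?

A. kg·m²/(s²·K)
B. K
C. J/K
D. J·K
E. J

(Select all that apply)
A, C

entropy has SI base units: kg * m^2 / (s^2 * K)

Checking each option against kg * m^2 / (s^2 * K):
  A. kg·m²/(s²·K): ✓ matches
  B. K: ✗ does not match
  C. J/K: ✓ matches
  D. J·K: ✗ does not match
  E. J: ✗ does not match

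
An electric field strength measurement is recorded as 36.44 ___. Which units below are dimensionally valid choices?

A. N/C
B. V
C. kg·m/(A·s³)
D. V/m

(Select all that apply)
A, C, D

electric field strength has SI base units: kg * m / (A * s^3)

Checking each option against kg * m / (A * s^3):
  A. N/C: ✓ matches
  B. V: ✗ does not match
  C. kg·m/(A·s³): ✓ matches
  D. V/m: ✓ matches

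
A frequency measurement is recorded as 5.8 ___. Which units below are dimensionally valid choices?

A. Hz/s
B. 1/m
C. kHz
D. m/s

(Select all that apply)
C

frequency has SI base units: 1 / s

Checking each option against 1 / s:
  A. Hz/s: ✗ does not match
  B. 1/m: ✗ does not match
  C. kHz: ✓ matches
  D. m/s: ✗ does not match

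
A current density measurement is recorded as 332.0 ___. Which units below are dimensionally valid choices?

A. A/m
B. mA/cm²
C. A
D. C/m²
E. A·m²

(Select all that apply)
B

current density has SI base units: A / m^2

Checking each option against A / m^2:
  A. A/m: ✗ does not match
  B. mA/cm²: ✓ matches
  C. A: ✗ does not match
  D. C/m²: ✗ does not match
  E. A·m²: ✗ does not match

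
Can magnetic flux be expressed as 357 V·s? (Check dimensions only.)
Yes

magnetic flux has SI base units: kg * m^2 / (A * s^2)
V·s reduces to the same SI base units, so it is a valid unit for magnetic flux.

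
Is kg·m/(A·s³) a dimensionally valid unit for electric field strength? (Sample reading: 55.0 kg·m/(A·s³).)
Yes

electric field strength has SI base units: kg * m / (A * s^3)
kg·m/(A·s³) reduces to the same SI base units, so it is a valid unit for electric field strength.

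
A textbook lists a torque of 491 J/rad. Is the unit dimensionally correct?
Yes

torque has SI base units: kg * m^2 / s^2
J/rad reduces to the same SI base units, so it is a valid unit for torque.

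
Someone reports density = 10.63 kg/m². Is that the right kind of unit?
No

density has SI base units: kg / m^3
kg/m² does NOT reduce to kg / m^3; a valid unit for density would be e.g. kg/m³.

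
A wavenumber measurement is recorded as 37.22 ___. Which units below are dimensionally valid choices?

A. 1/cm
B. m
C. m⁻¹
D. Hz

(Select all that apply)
A, C

wavenumber has SI base units: 1 / m

Checking each option against 1 / m:
  A. 1/cm: ✓ matches
  B. m: ✗ does not match
  C. m⁻¹: ✓ matches
  D. Hz: ✗ does not match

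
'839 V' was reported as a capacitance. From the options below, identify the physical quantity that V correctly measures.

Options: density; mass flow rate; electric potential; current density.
electric potential

capacitance should have units dimensionally equivalent to A^2 * s^4 / (kg * m^2) (e.g. F).
The given unit 'V' reduces to kg * m^2 / (A * s^3). Of the listed options, that is the dimensionality of electric potential.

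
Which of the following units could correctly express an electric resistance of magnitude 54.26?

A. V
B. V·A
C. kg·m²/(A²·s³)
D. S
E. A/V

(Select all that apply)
C

electric resistance has SI base units: kg * m^2 / (A^2 * s^3)

Checking each option against kg * m^2 / (A^2 * s^3):
  A. V: ✗ does not match
  B. V·A: ✗ does not match
  C. kg·m²/(A²·s³): ✓ matches
  D. S: ✗ does not match
  E. A/V: ✗ does not match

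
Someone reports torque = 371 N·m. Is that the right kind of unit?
Yes

torque has SI base units: kg * m^2 / s^2
N·m reduces to the same SI base units, so it is a valid unit for torque.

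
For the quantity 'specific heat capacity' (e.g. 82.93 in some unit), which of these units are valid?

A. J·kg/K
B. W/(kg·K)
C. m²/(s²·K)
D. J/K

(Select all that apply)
C

specific heat capacity has SI base units: m^2 / (s^2 * K)

Checking each option against m^2 / (s^2 * K):
  A. J·kg/K: ✗ does not match
  B. W/(kg·K): ✗ does not match
  C. m²/(s²·K): ✓ matches
  D. J/K: ✗ does not match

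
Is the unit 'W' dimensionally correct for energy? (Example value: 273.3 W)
No

energy has SI base units: kg * m^2 / s^2
W does NOT reduce to kg * m^2 / s^2; a valid unit for energy would be e.g. J.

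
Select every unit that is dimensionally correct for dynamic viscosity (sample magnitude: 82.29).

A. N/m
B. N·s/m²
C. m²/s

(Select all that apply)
B

dynamic viscosity has SI base units: kg / (m * s)

Checking each option against kg / (m * s):
  A. N/m: ✗ does not match
  B. N·s/m²: ✓ matches
  C. m²/s: ✗ does not match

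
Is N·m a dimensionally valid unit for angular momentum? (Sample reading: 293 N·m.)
No

angular momentum has SI base units: kg * m^2 / s
N·m does NOT reduce to kg * m^2 / s; a valid unit for angular momentum would be e.g. kg·m²/s.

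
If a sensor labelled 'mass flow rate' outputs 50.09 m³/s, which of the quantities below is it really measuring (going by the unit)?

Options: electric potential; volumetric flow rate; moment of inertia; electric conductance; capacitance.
volumetric flow rate

mass flow rate should have units dimensionally equivalent to kg / s (e.g. kg/s).
The given unit 'm³/s' reduces to m^3 / s. Of the listed options, that is the dimensionality of volumetric flow rate.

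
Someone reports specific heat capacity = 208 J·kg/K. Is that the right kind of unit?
No

specific heat capacity has SI base units: m^2 / (s^2 * K)
J·kg/K does NOT reduce to m^2 / (s^2 * K); a valid unit for specific heat capacity would be e.g. J/(kg·K).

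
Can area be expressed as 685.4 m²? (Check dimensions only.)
Yes

area has SI base units: m^2
m² reduces to the same SI base units, so it is a valid unit for area.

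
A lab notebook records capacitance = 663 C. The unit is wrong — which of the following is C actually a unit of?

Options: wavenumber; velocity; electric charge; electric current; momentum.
electric charge

capacitance should have units dimensionally equivalent to A^2 * s^4 / (kg * m^2) (e.g. F).
The given unit 'C' reduces to A * s. Of the listed options, that is the dimensionality of electric charge.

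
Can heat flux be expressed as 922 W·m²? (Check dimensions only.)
No

heat flux has SI base units: kg / s^3
W·m² does NOT reduce to kg / s^3; a valid unit for heat flux would be e.g. W/m².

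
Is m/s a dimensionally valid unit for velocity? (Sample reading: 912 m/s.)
Yes

velocity has SI base units: m / s
m/s reduces to the same SI base units, so it is a valid unit for velocity.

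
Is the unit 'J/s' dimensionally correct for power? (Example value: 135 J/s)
Yes

power has SI base units: kg * m^2 / s^3
J/s reduces to the same SI base units, so it is a valid unit for power.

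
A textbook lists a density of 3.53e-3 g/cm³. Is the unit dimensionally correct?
Yes

density has SI base units: kg / m^3
g/cm³ reduces to the same SI base units, so it is a valid unit for density.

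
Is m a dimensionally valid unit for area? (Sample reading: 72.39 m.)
No

area has SI base units: m^2
m does NOT reduce to m^2; a valid unit for area would be e.g. m².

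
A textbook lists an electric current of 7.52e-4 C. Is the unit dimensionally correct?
No

electric current has SI base units: A
C does NOT reduce to A; a valid unit for electric current would be e.g. A.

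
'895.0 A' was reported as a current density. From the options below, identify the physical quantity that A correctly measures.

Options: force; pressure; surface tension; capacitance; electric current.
electric current

current density should have units dimensionally equivalent to A / m^2 (e.g. A/m²).
The given unit 'A' reduces to A. Of the listed options, that is the dimensionality of electric current.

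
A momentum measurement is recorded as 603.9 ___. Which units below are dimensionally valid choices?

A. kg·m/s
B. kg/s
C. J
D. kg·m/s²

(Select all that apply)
A

momentum has SI base units: kg * m / s

Checking each option against kg * m / s:
  A. kg·m/s: ✓ matches
  B. kg/s: ✗ does not match
  C. J: ✗ does not match
  D. kg·m/s²: ✗ does not match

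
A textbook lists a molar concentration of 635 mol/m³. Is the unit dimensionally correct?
Yes

molar concentration has SI base units: mol / m^3
mol/m³ reduces to the same SI base units, so it is a valid unit for molar concentration.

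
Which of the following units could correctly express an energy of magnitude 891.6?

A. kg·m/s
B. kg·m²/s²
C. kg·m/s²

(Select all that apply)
B

energy has SI base units: kg * m^2 / s^2

Checking each option against kg * m^2 / s^2:
  A. kg·m/s: ✗ does not match
  B. kg·m²/s²: ✓ matches
  C. kg·m/s²: ✗ does not match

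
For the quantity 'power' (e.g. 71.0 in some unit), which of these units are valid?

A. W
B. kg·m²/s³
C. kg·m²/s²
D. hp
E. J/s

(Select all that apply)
A, B, D, E

power has SI base units: kg * m^2 / s^3

Checking each option against kg * m^2 / s^3:
  A. W: ✓ matches
  B. kg·m²/s³: ✓ matches
  C. kg·m²/s²: ✗ does not match
  D. hp: ✓ matches
  E. J/s: ✓ matches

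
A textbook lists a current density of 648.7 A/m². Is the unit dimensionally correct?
Yes

current density has SI base units: A / m^2
A/m² reduces to the same SI base units, so it is a valid unit for current density.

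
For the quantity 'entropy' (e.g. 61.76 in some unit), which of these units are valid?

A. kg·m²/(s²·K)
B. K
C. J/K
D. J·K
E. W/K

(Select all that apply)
A, C

entropy has SI base units: kg * m^2 / (s^2 * K)

Checking each option against kg * m^2 / (s^2 * K):
  A. kg·m²/(s²·K): ✓ matches
  B. K: ✗ does not match
  C. J/K: ✓ matches
  D. J·K: ✗ does not match
  E. W/K: ✗ does not match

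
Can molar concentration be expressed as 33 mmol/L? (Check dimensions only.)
Yes

molar concentration has SI base units: mol / m^3
mmol/L reduces to the same SI base units, so it is a valid unit for molar concentration.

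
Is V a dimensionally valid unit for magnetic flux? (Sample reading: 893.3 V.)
No

magnetic flux has SI base units: kg * m^2 / (A * s^2)
V does NOT reduce to kg * m^2 / (A * s^2); a valid unit for magnetic flux would be e.g. Wb.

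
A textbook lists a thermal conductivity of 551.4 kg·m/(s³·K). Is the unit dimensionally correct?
Yes

thermal conductivity has SI base units: kg * m / (s^3 * K)
kg·m/(s³·K) reduces to the same SI base units, so it is a valid unit for thermal conductivity.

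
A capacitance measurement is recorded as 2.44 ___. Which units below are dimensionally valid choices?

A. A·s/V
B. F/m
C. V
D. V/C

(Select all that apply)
A

capacitance has SI base units: A^2 * s^4 / (kg * m^2)

Checking each option against A^2 * s^4 / (kg * m^2):
  A. A·s/V: ✓ matches
  B. F/m: ✗ does not match
  C. V: ✗ does not match
  D. V/C: ✗ does not match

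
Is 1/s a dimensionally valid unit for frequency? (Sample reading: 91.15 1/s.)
Yes

frequency has SI base units: 1 / s
1/s reduces to the same SI base units, so it is a valid unit for frequency.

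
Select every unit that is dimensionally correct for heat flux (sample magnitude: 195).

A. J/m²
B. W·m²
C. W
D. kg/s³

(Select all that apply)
D

heat flux has SI base units: kg / s^3

Checking each option against kg / s^3:
  A. J/m²: ✗ does not match
  B. W·m²: ✗ does not match
  C. W: ✗ does not match
  D. kg/s³: ✓ matches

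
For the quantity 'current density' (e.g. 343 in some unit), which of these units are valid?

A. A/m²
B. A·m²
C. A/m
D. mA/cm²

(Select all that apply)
A, D

current density has SI base units: A / m^2

Checking each option against A / m^2:
  A. A/m²: ✓ matches
  B. A·m²: ✗ does not match
  C. A/m: ✗ does not match
  D. mA/cm²: ✓ matches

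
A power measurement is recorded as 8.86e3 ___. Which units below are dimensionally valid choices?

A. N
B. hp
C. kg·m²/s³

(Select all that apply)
B, C

power has SI base units: kg * m^2 / s^3

Checking each option against kg * m^2 / s^3:
  A. N: ✗ does not match
  B. hp: ✓ matches
  C. kg·m²/s³: ✓ matches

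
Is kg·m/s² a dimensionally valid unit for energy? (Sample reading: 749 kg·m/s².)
No

energy has SI base units: kg * m^2 / s^2
kg·m/s² does NOT reduce to kg * m^2 / s^2; a valid unit for energy would be e.g. J.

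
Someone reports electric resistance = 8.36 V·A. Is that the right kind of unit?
No

electric resistance has SI base units: kg * m^2 / (A^2 * s^3)
V·A does NOT reduce to kg * m^2 / (A^2 * s^3); a valid unit for electric resistance would be e.g. Ω.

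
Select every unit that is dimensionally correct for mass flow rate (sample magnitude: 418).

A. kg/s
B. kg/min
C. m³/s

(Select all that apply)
A, B

mass flow rate has SI base units: kg / s

Checking each option against kg / s:
  A. kg/s: ✓ matches
  B. kg/min: ✓ matches
  C. m³/s: ✗ does not match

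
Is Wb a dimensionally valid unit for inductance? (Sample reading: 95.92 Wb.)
No

inductance has SI base units: kg * m^2 / (A^2 * s^2)
Wb does NOT reduce to kg * m^2 / (A^2 * s^2); a valid unit for inductance would be e.g. H.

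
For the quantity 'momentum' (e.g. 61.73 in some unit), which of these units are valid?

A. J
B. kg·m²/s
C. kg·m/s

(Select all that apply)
C

momentum has SI base units: kg * m / s

Checking each option against kg * m / s:
  A. J: ✗ does not match
  B. kg·m²/s: ✗ does not match
  C. kg·m/s: ✓ matches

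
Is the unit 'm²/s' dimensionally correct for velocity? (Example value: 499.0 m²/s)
No

velocity has SI base units: m / s
m²/s does NOT reduce to m / s; a valid unit for velocity would be e.g. m/s.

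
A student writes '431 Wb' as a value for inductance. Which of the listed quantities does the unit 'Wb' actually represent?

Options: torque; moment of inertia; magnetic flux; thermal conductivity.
magnetic flux

inductance should have units dimensionally equivalent to kg * m^2 / (A^2 * s^2) (e.g. H).
The given unit 'Wb' reduces to kg * m^2 / (A * s^2). Of the listed options, that is the dimensionality of magnetic flux.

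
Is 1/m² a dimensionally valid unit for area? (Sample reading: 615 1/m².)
No

area has SI base units: m^2
1/m² does NOT reduce to m^2; a valid unit for area would be e.g. m².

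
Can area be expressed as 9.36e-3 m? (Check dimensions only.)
No

area has SI base units: m^2
m does NOT reduce to m^2; a valid unit for area would be e.g. m².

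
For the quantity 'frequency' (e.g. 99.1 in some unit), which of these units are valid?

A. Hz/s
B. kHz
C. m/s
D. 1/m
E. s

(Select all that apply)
B

frequency has SI base units: 1 / s

Checking each option against 1 / s:
  A. Hz/s: ✗ does not match
  B. kHz: ✓ matches
  C. m/s: ✗ does not match
  D. 1/m: ✗ does not match
  E. s: ✗ does not match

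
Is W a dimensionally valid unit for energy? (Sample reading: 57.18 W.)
No

energy has SI base units: kg * m^2 / s^2
W does NOT reduce to kg * m^2 / s^2; a valid unit for energy would be e.g. J.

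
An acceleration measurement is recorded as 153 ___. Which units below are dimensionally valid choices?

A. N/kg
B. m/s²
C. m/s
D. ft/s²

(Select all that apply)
A, B, D

acceleration has SI base units: m / s^2

Checking each option against m / s^2:
  A. N/kg: ✓ matches
  B. m/s²: ✓ matches
  C. m/s: ✗ does not match
  D. ft/s²: ✓ matches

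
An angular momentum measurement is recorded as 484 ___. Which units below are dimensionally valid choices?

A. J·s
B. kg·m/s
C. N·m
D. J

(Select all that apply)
A

angular momentum has SI base units: kg * m^2 / s

Checking each option against kg * m^2 / s:
  A. J·s: ✓ matches
  B. kg·m/s: ✗ does not match
  C. N·m: ✗ does not match
  D. J: ✗ does not match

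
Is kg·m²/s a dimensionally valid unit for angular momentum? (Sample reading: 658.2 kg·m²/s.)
Yes

angular momentum has SI base units: kg * m^2 / s
kg·m²/s reduces to the same SI base units, so it is a valid unit for angular momentum.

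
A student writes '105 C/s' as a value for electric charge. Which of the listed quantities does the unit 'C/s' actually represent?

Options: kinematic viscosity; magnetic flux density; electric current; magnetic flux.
electric current

electric charge should have units dimensionally equivalent to A * s (e.g. C).
The given unit 'C/s' reduces to A. Of the listed options, that is the dimensionality of electric current.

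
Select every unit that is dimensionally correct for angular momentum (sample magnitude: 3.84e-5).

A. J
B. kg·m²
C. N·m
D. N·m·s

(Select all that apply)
D

angular momentum has SI base units: kg * m^2 / s

Checking each option against kg * m^2 / s:
  A. J: ✗ does not match
  B. kg·m²: ✗ does not match
  C. N·m: ✗ does not match
  D. N·m·s: ✓ matches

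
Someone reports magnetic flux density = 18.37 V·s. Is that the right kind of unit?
No

magnetic flux density has SI base units: kg / (A * s^2)
V·s does NOT reduce to kg / (A * s^2); a valid unit for magnetic flux density would be e.g. T.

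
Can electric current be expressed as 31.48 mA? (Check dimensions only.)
Yes

electric current has SI base units: A
mA reduces to the same SI base units, so it is a valid unit for electric current.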